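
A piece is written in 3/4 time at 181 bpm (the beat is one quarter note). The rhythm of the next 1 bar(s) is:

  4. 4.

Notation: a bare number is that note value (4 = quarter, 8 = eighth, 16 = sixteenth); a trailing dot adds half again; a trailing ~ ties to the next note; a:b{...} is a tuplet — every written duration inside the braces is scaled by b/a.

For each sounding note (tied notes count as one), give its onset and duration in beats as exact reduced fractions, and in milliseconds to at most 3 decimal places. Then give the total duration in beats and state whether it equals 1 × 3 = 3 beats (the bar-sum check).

1) 0.0ms=0b +497.238ms=3/2b
2) 497.238ms=3/2b +497.238ms=3/2b
Σ=3b of 3 (181bpm 3/4) — PASS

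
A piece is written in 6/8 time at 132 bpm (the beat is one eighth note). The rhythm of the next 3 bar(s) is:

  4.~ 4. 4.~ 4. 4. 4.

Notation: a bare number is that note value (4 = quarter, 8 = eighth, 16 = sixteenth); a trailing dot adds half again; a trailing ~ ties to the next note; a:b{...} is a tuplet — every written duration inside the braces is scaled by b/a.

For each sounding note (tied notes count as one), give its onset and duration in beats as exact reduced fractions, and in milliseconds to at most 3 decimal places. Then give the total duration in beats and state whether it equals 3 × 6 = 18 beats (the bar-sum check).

1) 0.0ms=0b +2727.273ms=6b
2) 2727.273ms=6b +2727.273ms=6b
3) 5454.545ms=12b +1363.636ms=3b
4) 6818.182ms=15b +1363.636ms=3b
Σ=18b of 18 (132bpm 6/8) — PASS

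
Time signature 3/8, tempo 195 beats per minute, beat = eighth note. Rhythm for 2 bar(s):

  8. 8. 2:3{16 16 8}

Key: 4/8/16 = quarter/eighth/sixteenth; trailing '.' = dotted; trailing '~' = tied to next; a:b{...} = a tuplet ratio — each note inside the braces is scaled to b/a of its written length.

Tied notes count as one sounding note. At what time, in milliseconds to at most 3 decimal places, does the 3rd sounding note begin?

1. 0.0ms @ 0 + 461.538ms (3/2)
2. 461.538ms @ 3/2 + 461.538ms (3/2)
3. 923.077ms @ 3 + 230.769ms (3/4)
4. 1153.846ms @ 15/4 + 230.769ms (3/4)
5. 1384.615ms @ 9/2 + 461.538ms (3/2)

note 3 onset = 3b = 923.077ms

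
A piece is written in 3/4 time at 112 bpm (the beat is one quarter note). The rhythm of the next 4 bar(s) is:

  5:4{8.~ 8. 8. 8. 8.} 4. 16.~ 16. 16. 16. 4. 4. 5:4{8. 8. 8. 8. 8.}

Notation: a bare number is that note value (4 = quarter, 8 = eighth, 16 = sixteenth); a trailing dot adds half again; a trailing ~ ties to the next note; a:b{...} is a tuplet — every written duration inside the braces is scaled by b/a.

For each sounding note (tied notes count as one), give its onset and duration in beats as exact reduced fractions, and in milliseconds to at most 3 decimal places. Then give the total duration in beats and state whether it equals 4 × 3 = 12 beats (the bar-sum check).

1) 0.0ms=0b +642.857ms=6/5b
2) 642.857ms=6/5b +321.429ms=3/5b
3) 964.286ms=9/5b +321.429ms=3/5b
4) 1285.714ms=12/5b +321.429ms=3/5b
5) 1607.143ms=3b +803.571ms=3/2b
6) 2410.714ms=9/2b +401.786ms=3/4b
7) 2812.5ms=21/4b +200.893ms=3/8b
8) 3013.393ms=45/8b +200.893ms=3/8b
9) 3214.286ms=6b +803.571ms=3/2b
10) 4017.857ms=15/2b +803.571ms=3/2b
11) 4821.429ms=9b +321.429ms=3/5b
12) 5142.857ms=48/5b +321.429ms=3/5b
13) 5464.286ms=51/5b +321.429ms=3/5b
14) 5785.714ms=54/5b +321.429ms=3/5b
15) 6107.143ms=57/5b +321.429ms=3/5b
Σ=12b of 12 (112bpm 3/4) — PASS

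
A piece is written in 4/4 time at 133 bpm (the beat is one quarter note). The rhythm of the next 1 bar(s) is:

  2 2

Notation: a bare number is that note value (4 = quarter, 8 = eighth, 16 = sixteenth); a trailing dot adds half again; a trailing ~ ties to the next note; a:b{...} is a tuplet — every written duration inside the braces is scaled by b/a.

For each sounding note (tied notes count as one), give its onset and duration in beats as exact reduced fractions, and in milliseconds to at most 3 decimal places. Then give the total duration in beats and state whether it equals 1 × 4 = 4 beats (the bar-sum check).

1) 0.0ms=0b +902.256ms=2b
2) 902.256ms=2b +902.256ms=2b
Σ=4b of 4 (133bpm 4/4) — PASS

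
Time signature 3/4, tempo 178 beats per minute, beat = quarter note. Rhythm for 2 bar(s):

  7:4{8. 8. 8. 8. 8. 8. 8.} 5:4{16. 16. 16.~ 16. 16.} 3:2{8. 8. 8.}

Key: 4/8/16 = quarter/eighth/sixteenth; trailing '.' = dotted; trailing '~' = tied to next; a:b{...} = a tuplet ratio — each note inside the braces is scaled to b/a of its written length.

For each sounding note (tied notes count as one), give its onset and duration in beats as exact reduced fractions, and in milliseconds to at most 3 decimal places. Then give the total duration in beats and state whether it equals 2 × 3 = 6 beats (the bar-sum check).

1) 0.0ms=0b +144.462ms=3/7b
2) 144.462ms=3/7b +144.462ms=3/7b
3) 288.925ms=6/7b +144.462ms=3/7b
4) 433.387ms=9/7b +144.462ms=3/7b
5) 577.849ms=12/7b +144.462ms=3/7b
6) 722.311ms=15/7b +144.462ms=3/7b
7) 866.774ms=18/7b +144.462ms=3/7b
8) 1011.236ms=3b +101.124ms=3/10b
9) 1112.36ms=33/10b +101.124ms=3/10b
10) 1213.483ms=18/5b +202.247ms=3/5b
11) 1415.73ms=21/5b +101.124ms=3/10b
12) 1516.854ms=9/2b +168.539ms=1/2b
13) 1685.393ms=5b +168.539ms=1/2b
14) 1853.933ms=11/2b +168.539ms=1/2b
Σ=6b of 6 (178bpm 3/4) — PASS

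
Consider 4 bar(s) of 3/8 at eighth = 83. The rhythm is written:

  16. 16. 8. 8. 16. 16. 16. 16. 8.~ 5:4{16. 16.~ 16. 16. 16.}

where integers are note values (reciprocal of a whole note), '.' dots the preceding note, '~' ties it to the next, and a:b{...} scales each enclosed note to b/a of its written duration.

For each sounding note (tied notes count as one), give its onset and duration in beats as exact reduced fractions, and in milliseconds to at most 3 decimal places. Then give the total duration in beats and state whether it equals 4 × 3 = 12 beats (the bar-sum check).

1) 0.0ms=0b +542.169ms=3/4b
2) 542.169ms=3/4b +542.169ms=3/4b
3) 1084.337ms=3/2b +1084.337ms=3/2b
4) 2168.675ms=3b +1084.337ms=3/2b
5) 3253.012ms=9/2b +542.169ms=3/4b
6) 3795.181ms=21/4b +542.169ms=3/4b
7) 4337.349ms=6b +542.169ms=3/4b
8) 4879.518ms=27/4b +542.169ms=3/4b
9) 5421.687ms=15/2b +1518.072ms=21/10b
10) 6939.759ms=48/5b +867.47ms=6/5b
11) 7807.229ms=54/5b +433.735ms=3/5b
12) 8240.964ms=57/5b +433.735ms=3/5b
Σ=12b of 12 (83bpm 3/8) — PASS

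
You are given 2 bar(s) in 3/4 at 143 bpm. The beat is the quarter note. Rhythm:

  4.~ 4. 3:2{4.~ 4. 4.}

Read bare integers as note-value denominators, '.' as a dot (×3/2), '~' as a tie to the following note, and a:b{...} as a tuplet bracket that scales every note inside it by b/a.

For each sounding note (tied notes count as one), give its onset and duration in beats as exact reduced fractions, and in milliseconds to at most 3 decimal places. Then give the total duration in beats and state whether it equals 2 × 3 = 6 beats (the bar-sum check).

1) 0.0ms=0b +1258.741ms=3b
2) 1258.741ms=3b +839.161ms=2b
3) 2097.902ms=5b +419.58ms=1b
Σ=6b of 6 (143bpm 3/4) — PASS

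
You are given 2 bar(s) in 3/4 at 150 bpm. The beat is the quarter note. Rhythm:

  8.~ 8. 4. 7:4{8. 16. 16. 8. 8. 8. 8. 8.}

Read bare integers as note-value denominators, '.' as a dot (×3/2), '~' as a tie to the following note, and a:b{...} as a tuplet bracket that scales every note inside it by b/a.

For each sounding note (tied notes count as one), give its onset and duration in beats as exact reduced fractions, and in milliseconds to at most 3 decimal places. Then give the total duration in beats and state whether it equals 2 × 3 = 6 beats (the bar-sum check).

1) 0.0ms=0b +600.0ms=3/2b
2) 600.0ms=3/2b +600.0ms=3/2b
3) 1200.0ms=3b +171.429ms=3/7b
4) 1371.429ms=24/7b +85.714ms=3/14b
5) 1457.143ms=51/14b +85.714ms=3/14b
6) 1542.857ms=27/7b +171.429ms=3/7b
7) 1714.286ms=30/7b +171.429ms=3/7b
8) 1885.714ms=33/7b +171.429ms=3/7b
9) 2057.143ms=36/7b +171.429ms=3/7b
10) 2228.571ms=39/7b +171.429ms=3/7b
Σ=6b of 6 (150bpm 3/4) — PASS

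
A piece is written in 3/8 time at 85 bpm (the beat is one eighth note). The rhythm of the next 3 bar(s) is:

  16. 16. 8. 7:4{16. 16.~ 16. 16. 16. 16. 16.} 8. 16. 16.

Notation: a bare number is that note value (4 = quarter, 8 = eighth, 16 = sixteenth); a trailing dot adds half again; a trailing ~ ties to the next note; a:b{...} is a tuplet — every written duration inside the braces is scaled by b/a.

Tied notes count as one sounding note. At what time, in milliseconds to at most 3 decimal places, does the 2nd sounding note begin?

note 2 onset = 3/4b = 529.412ms

1. 0.0ms @ 0 + 529.412ms (3/4)
2. 529.412ms @ 3/4 + 529.412ms (3/4)
3. 1058.824ms @ 3/2 + 1058.824ms (3/2)
4. 2117.647ms @ 3 + 302.521ms (3/7)
5. 2420.168ms @ 24/7 + 605.042ms (6/7)
6. 3025.21ms @ 30/7 + 302.521ms (3/7)
7. 3327.731ms @ 33/7 + 302.521ms (3/7)
8. 3630.252ms @ 36/7 + 302.521ms (3/7)
9. 3932.773ms @ 39/7 + 302.521ms (3/7)
10. 4235.294ms @ 6 + 1058.824ms (3/2)
11. 5294.118ms @ 15/2 + 529.412ms (3/4)
12. 5823.529ms @ 33/4 + 529.412ms (3/4)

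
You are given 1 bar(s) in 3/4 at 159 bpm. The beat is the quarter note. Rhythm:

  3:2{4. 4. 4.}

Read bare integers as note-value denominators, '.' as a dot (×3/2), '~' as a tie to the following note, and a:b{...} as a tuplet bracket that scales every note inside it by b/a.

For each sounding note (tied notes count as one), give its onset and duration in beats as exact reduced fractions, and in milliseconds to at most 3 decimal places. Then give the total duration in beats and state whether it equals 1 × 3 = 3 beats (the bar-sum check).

1) 0.0ms=0b +377.358ms=1b
2) 377.358ms=1b +377.358ms=1b
3) 754.717ms=2b +377.358ms=1b
Σ=3b of 3 (159bpm 3/4) — PASS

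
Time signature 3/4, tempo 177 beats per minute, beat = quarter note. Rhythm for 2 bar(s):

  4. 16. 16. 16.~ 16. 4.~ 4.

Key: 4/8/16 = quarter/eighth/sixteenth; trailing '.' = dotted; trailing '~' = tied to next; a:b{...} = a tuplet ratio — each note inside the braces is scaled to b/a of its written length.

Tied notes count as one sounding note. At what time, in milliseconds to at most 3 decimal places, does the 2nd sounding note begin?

1. 0.0ms @ 0 + 508.475ms (3/2)
2. 508.475ms @ 3/2 + 127.119ms (3/8)
3. 635.593ms @ 15/8 + 127.119ms (3/8)
4. 762.712ms @ 9/4 + 254.237ms (3/4)
5. 1016.949ms @ 3 + 1016.949ms (3)

note 2 onset = 3/2b = 508.475ms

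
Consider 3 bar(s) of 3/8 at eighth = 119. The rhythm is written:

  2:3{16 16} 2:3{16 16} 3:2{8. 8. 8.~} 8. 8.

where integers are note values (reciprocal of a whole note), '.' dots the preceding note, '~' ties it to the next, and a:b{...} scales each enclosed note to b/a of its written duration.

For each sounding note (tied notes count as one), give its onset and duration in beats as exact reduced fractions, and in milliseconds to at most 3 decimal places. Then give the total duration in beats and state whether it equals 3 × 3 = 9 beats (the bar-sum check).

1) 0.0ms=0b +378.151ms=3/4b
2) 378.151ms=3/4b +378.151ms=3/4b
3) 756.303ms=3/2b +378.151ms=3/4b
4) 1134.454ms=9/4b +378.151ms=3/4b
5) 1512.605ms=3b +504.202ms=1b
6) 2016.807ms=4b +504.202ms=1b
7) 2521.008ms=5b +1260.504ms=5/2b
8) 3781.513ms=15/2b +756.303ms=3/2b
Σ=9b of 9 (119bpm 3/8) — PASS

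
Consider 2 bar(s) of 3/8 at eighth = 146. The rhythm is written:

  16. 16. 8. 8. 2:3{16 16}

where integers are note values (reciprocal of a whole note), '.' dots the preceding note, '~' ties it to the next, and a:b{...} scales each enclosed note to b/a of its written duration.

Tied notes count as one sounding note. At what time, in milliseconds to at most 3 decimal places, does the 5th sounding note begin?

1. 0.0ms @ 0 + 308.219ms (3/4)
2. 308.219ms @ 3/4 + 308.219ms (3/4)
3. 616.438ms @ 3/2 + 616.438ms (3/2)
4. 1232.877ms @ 3 + 616.438ms (3/2)
5. 1849.315ms @ 9/2 + 308.219ms (3/4)
6. 2157.534ms @ 21/4 + 308.219ms (3/4)

note 5 onset = 9/2b = 1849.315ms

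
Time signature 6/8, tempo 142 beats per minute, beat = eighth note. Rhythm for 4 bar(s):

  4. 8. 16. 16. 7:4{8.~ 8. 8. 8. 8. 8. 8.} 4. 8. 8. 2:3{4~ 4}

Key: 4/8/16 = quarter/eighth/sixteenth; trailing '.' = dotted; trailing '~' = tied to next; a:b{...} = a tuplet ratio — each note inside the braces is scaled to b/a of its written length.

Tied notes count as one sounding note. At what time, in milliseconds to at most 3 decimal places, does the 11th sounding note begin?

1. 0.0ms @ 0 + 1267.606ms (3)
2. 1267.606ms @ 3 + 633.803ms (3/2)
3. 1901.408ms @ 9/2 + 316.901ms (3/4)
4. 2218.31ms @ 21/4 + 316.901ms (3/4)
5. 2535.211ms @ 6 + 724.346ms (12/7)
6. 3259.557ms @ 54/7 + 362.173ms (6/7)
7. 3621.73ms @ 60/7 + 362.173ms (6/7)
8. 3983.903ms @ 66/7 + 362.173ms (6/7)
9. 4346.076ms @ 72/7 + 362.173ms (6/7)
10. 4708.249ms @ 78/7 + 362.173ms (6/7)
11. 5070.423ms @ 12 + 1267.606ms (3)
12. 6338.028ms @ 15 + 633.803ms (3/2)
13. 6971.831ms @ 33/2 + 633.803ms (3/2)
14. 7605.634ms @ 18 + 2535.211ms (6)

note 11 onset = 12b = 5070.423ms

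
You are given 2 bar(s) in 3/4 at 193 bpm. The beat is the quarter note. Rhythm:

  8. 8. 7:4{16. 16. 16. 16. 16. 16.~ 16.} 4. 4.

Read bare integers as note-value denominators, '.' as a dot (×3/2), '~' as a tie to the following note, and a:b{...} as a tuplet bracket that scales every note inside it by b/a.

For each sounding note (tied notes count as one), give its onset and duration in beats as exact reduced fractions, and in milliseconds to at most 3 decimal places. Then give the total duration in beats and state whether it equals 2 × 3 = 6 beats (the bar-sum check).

1) 0.0ms=0b +233.161ms=3/4b
2) 233.161ms=3/4b +233.161ms=3/4b
3) 466.321ms=3/2b +66.617ms=3/14b
4) 532.939ms=12/7b +66.617ms=3/14b
5) 599.556ms=27/14b +66.617ms=3/14b
6) 666.173ms=15/7b +66.617ms=3/14b
7) 732.791ms=33/14b +66.617ms=3/14b
8) 799.408ms=18/7b +133.235ms=3/7b
9) 932.642ms=3b +466.321ms=3/2b
10) 1398.964ms=9/2b +466.321ms=3/2b
Σ=6b of 6 (193bpm 3/4) — PASS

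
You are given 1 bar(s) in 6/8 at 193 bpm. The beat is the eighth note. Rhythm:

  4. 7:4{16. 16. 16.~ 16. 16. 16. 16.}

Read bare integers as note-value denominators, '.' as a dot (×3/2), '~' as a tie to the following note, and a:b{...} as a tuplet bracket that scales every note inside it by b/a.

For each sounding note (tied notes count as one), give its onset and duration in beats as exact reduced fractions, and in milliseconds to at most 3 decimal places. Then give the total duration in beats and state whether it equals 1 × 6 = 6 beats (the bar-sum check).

1) 0.0ms=0b +932.642ms=3b
2) 932.642ms=3b +133.235ms=3/7b
3) 1065.877ms=24/7b +133.235ms=3/7b
4) 1199.112ms=27/7b +266.469ms=6/7b
5) 1465.581ms=33/7b +133.235ms=3/7b
6) 1598.816ms=36/7b +133.235ms=3/7b
7) 1732.05ms=39/7b +133.235ms=3/7b
Σ=6b of 6 (193bpm 6/8) — PASS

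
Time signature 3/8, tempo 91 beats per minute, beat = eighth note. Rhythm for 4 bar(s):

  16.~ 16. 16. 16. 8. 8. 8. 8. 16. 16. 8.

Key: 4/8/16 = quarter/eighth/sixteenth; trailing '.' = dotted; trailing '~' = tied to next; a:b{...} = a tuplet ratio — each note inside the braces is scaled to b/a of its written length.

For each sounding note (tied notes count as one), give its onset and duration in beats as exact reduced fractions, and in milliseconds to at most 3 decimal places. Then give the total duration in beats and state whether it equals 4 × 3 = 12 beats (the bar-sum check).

1) 0.0ms=0b +989.011ms=3/2b
2) 989.011ms=3/2b +494.505ms=3/4b
3) 1483.516ms=9/4b +494.505ms=3/4b
4) 1978.022ms=3b +989.011ms=3/2b
5) 2967.033ms=9/2b +989.011ms=3/2b
6) 3956.044ms=6b +989.011ms=3/2b
7) 4945.055ms=15/2b +989.011ms=3/2b
8) 5934.066ms=9b +494.505ms=3/4b
9) 6428.571ms=39/4b +494.505ms=3/4b
10) 6923.077ms=21/2b +989.011ms=3/2b
Σ=12b of 12 (91bpm 3/8) — PASS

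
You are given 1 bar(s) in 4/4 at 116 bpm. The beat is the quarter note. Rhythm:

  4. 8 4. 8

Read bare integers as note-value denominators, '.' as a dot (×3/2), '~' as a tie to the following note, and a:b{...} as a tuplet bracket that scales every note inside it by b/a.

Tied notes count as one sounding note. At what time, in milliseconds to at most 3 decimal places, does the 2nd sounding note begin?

note 2 onset = 3/2b = 775.862ms

1. 0.0ms @ 0 + 775.862ms (3/2)
2. 775.862ms @ 3/2 + 258.621ms (1/2)
3. 1034.483ms @ 2 + 775.862ms (3/2)
4. 1810.345ms @ 7/2 + 258.621ms (1/2)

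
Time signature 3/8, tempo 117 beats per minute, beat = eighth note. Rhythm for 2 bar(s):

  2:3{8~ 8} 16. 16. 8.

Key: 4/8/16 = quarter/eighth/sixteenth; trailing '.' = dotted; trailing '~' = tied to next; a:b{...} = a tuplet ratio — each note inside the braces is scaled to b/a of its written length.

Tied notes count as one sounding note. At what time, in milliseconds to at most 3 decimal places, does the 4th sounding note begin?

1. 0.0ms @ 0 + 1538.462ms (3)
2. 1538.462ms @ 3 + 384.615ms (3/4)
3. 1923.077ms @ 15/4 + 384.615ms (3/4)
4. 2307.692ms @ 9/2 + 769.231ms (3/2)

note 4 onset = 9/2b = 2307.692ms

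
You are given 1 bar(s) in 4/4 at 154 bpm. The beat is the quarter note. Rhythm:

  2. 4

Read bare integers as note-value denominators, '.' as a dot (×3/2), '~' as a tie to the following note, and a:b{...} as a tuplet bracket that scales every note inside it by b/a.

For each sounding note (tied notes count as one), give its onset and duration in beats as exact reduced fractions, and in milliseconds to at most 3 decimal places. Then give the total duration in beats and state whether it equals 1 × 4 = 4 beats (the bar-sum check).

1) 0.0ms=0b +1168.831ms=3b
2) 1168.831ms=3b +389.61ms=1b
Σ=4b of 4 (154bpm 4/4) — PASS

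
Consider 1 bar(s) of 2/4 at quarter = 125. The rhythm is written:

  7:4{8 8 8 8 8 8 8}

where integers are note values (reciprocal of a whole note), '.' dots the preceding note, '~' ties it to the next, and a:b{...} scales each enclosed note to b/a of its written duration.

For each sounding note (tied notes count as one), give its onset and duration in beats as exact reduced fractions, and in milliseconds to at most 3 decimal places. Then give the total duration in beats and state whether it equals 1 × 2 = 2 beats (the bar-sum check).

1) 0.0ms=0b +137.143ms=2/7b
2) 137.143ms=2/7b +137.143ms=2/7b
3) 274.286ms=4/7b +137.143ms=2/7b
4) 411.429ms=6/7b +137.143ms=2/7b
5) 548.571ms=8/7b +137.143ms=2/7b
6) 685.714ms=10/7b +137.143ms=2/7b
7) 822.857ms=12/7b +137.143ms=2/7b
Σ=2b of 2 (125bpm 2/4) — PASS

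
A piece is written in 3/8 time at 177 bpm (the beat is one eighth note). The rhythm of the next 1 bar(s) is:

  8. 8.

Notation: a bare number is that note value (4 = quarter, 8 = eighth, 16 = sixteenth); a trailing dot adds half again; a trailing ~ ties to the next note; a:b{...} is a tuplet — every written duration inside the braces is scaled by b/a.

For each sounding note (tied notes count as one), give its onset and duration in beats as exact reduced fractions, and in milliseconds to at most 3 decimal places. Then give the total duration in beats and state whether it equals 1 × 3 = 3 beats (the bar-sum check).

1) 0.0ms=0b +508.475ms=3/2b
2) 508.475ms=3/2b +508.475ms=3/2b
Σ=3b of 3 (177bpm 3/8) — PASS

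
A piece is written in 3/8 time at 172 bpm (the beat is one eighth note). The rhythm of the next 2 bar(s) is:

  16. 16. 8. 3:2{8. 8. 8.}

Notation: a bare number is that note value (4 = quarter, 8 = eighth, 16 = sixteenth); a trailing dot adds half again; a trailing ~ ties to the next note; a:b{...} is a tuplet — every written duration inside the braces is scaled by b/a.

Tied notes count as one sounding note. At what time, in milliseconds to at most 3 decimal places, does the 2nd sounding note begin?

note 2 onset = 3/4b = 261.628ms

1. 0.0ms @ 0 + 261.628ms (3/4)
2. 261.628ms @ 3/4 + 261.628ms (3/4)
3. 523.256ms @ 3/2 + 523.256ms (3/2)
4. 1046.512ms @ 3 + 348.837ms (1)
5. 1395.349ms @ 4 + 348.837ms (1)
6. 1744.186ms @ 5 + 348.837ms (1)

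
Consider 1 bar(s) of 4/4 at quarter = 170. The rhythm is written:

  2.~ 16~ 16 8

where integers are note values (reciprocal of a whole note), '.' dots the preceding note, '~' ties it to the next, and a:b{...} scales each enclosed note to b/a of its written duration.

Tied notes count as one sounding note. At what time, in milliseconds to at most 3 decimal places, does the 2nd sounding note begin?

1. 0.0ms @ 0 + 1235.294ms (7/2)
2. 1235.294ms @ 7/2 + 176.471ms (1/2)

note 2 onset = 7/2b = 1235.294ms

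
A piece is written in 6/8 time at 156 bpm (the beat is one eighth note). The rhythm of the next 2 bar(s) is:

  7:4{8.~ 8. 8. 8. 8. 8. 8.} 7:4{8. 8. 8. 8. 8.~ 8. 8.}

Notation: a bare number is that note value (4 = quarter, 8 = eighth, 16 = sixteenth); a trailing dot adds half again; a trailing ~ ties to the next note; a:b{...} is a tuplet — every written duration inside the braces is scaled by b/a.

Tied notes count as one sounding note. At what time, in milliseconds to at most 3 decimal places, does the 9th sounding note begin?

1. 0.0ms @ 0 + 659.341ms (12/7)
2. 659.341ms @ 12/7 + 329.67ms (6/7)
3. 989.011ms @ 18/7 + 329.67ms (6/7)
4. 1318.681ms @ 24/7 + 329.67ms (6/7)
5. 1648.352ms @ 30/7 + 329.67ms (6/7)
6. 1978.022ms @ 36/7 + 329.67ms (6/7)
7. 2307.692ms @ 6 + 329.67ms (6/7)
8. 2637.363ms @ 48/7 + 329.67ms (6/7)
9. 2967.033ms @ 54/7 + 329.67ms (6/7)
10. 3296.703ms @ 60/7 + 329.67ms (6/7)
11. 3626.374ms @ 66/7 + 659.341ms (12/7)
12. 4285.714ms @ 78/7 + 329.67ms (6/7)

note 9 onset = 54/7b = 2967.033ms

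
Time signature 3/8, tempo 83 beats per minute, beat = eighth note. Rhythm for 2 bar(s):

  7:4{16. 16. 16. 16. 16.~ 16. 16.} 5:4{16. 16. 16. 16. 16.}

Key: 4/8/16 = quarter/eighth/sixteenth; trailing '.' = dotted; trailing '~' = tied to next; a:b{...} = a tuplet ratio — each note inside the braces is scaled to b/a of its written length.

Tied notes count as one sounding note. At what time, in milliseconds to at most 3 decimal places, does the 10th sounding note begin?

note 10 onset = 24/5b = 3469.88ms

1. 0.0ms @ 0 + 309.811ms (3/7)
2. 309.811ms @ 3/7 + 309.811ms (3/7)
3. 619.621ms @ 6/7 + 309.811ms (3/7)
4. 929.432ms @ 9/7 + 309.811ms (3/7)
5. 1239.243ms @ 12/7 + 619.621ms (6/7)
6. 1858.864ms @ 18/7 + 309.811ms (3/7)
7. 2168.675ms @ 3 + 433.735ms (3/5)
8. 2602.41ms @ 18/5 + 433.735ms (3/5)
9. 3036.145ms @ 21/5 + 433.735ms (3/5)
10. 3469.88ms @ 24/5 + 433.735ms (3/5)
11. 3903.614ms @ 27/5 + 433.735ms (3/5)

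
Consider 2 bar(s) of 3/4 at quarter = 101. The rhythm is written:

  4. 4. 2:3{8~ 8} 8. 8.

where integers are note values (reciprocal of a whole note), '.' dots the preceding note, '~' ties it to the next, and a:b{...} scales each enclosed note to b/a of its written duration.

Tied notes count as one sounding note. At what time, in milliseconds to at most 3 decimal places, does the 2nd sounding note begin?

note 2 onset = 3/2b = 891.089ms

1. 0.0ms @ 0 + 891.089ms (3/2)
2. 891.089ms @ 3/2 + 891.089ms (3/2)
3. 1782.178ms @ 3 + 891.089ms (3/2)
4. 2673.267ms @ 9/2 + 445.545ms (3/4)
5. 3118.812ms @ 21/4 + 445.545ms (3/4)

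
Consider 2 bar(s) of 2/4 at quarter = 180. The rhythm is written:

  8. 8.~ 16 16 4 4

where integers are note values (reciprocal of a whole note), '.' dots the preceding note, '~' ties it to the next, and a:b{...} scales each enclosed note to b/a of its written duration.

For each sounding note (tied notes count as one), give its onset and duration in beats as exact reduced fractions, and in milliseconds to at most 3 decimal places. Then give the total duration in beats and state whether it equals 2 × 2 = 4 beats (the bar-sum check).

1) 0.0ms=0b +250.0ms=3/4b
2) 250.0ms=3/4b +333.333ms=1b
3) 583.333ms=7/4b +83.333ms=1/4b
4) 666.667ms=2b +333.333ms=1b
5) 1000.0ms=3b +333.333ms=1b
Σ=4b of 4 (180bpm 2/4) — PASS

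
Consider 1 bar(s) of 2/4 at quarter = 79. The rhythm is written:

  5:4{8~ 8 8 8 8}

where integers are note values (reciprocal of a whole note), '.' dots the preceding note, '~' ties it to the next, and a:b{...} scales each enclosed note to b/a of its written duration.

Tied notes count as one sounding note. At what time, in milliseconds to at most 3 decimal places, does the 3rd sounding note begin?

note 3 onset = 6/5b = 911.392ms

1. 0.0ms @ 0 + 607.595ms (4/5)
2. 607.595ms @ 4/5 + 303.797ms (2/5)
3. 911.392ms @ 6/5 + 303.797ms (2/5)
4. 1215.19ms @ 8/5 + 303.797ms (2/5)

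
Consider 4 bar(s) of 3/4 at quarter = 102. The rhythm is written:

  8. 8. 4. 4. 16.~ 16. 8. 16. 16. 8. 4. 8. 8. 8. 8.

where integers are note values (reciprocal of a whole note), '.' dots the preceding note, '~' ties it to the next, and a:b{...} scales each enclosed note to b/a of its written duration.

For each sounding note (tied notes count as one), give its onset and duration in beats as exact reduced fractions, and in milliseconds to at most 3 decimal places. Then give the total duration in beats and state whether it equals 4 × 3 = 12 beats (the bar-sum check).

1) 0.0ms=0b +441.176ms=3/4b
2) 441.176ms=3/4b +441.176ms=3/4b
3) 882.353ms=3/2b +882.353ms=3/2b
4) 1764.706ms=3b +882.353ms=3/2b
5) 2647.059ms=9/2b +441.176ms=3/4b
6) 3088.235ms=21/4b +441.176ms=3/4b
7) 3529.412ms=6b +220.588ms=3/8b
8) 3750.0ms=51/8b +220.588ms=3/8b
9) 3970.588ms=27/4b +441.176ms=3/4b
10) 4411.765ms=15/2b +882.353ms=3/2b
11) 5294.118ms=9b +441.176ms=3/4b
12) 5735.294ms=39/4b +441.176ms=3/4b
13) 6176.471ms=21/2b +441.176ms=3/4b
14) 6617.647ms=45/4b +441.176ms=3/4b
Σ=12b of 12 (102bpm 3/4) — PASS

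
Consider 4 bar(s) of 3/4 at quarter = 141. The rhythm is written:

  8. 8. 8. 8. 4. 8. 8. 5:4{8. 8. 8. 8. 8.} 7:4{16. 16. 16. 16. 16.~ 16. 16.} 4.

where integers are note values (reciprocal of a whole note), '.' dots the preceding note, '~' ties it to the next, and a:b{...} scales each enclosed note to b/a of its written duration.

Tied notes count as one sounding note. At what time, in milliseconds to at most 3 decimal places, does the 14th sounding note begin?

1. 0.0ms @ 0 + 319.149ms (3/4)
2. 319.149ms @ 3/4 + 319.149ms (3/4)
3. 638.298ms @ 3/2 + 319.149ms (3/4)
4. 957.447ms @ 9/4 + 319.149ms (3/4)
5. 1276.596ms @ 3 + 638.298ms (3/2)
6. 1914.894ms @ 9/2 + 319.149ms (3/4)
7. 2234.043ms @ 21/4 + 319.149ms (3/4)
8. 2553.191ms @ 6 + 255.319ms (3/5)
9. 2808.511ms @ 33/5 + 255.319ms (3/5)
10. 3063.83ms @ 36/5 + 255.319ms (3/5)
11. 3319.149ms @ 39/5 + 255.319ms (3/5)
12. 3574.468ms @ 42/5 + 255.319ms (3/5)
13. 3829.787ms @ 9 + 91.185ms (3/14)
14. 3920.973ms @ 129/14 + 91.185ms (3/14)
15. 4012.158ms @ 66/7 + 91.185ms (3/14)
16. 4103.343ms @ 135/14 + 91.185ms (3/14)
17. 4194.529ms @ 69/7 + 182.371ms (3/7)
18. 4376.9ms @ 72/7 + 91.185ms (3/14)
19. 4468.085ms @ 21/2 + 638.298ms (3/2)

note 14 onset = 129/14b = 3920.973ms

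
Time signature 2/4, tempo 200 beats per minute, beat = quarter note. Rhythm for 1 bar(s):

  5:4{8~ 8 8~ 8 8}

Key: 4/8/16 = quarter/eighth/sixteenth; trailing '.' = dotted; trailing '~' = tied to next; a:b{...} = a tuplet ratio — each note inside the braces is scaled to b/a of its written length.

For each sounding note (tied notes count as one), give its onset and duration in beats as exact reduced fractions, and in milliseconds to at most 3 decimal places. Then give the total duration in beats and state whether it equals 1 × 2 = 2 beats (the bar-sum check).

1) 0.0ms=0b +240.0ms=4/5b
2) 240.0ms=4/5b +240.0ms=4/5b
3) 480.0ms=8/5b +120.0ms=2/5b
Σ=2b of 2 (200bpm 2/4) — PASS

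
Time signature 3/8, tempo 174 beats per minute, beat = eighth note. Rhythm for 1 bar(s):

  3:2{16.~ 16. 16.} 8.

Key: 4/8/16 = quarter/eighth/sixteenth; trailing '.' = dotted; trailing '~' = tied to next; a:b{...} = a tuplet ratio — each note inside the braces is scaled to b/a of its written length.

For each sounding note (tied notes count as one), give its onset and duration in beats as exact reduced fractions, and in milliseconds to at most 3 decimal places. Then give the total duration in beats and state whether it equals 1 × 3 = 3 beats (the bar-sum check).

1) 0.0ms=0b +344.828ms=1b
2) 344.828ms=1b +172.414ms=1/2b
3) 517.241ms=3/2b +517.241ms=3/2b
Σ=3b of 3 (174bpm 3/8) — PASS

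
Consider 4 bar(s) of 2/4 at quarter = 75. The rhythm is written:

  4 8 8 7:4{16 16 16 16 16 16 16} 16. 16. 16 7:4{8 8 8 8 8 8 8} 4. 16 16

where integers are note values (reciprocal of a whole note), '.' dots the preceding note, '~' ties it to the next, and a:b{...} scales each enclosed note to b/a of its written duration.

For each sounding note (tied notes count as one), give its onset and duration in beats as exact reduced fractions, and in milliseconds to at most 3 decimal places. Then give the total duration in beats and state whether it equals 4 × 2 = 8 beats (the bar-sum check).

1) 0.0ms=0b +800.0ms=1b
2) 800.0ms=1b +400.0ms=1/2b
3) 1200.0ms=3/2b +400.0ms=1/2b
4) 1600.0ms=2b +114.286ms=1/7b
5) 1714.286ms=15/7b +114.286ms=1/7b
6) 1828.571ms=16/7b +114.286ms=1/7b
7) 1942.857ms=17/7b +114.286ms=1/7b
8) 2057.143ms=18/7b +114.286ms=1/7b
9) 2171.429ms=19/7b +114.286ms=1/7b
10) 2285.714ms=20/7b +114.286ms=1/7b
11) 2400.0ms=3b +300.0ms=3/8b
12) 2700.0ms=27/8b +300.0ms=3/8b
13) 3000.0ms=15/4b +200.0ms=1/4b
14) 3200.0ms=4b +228.571ms=2/7b
15) 3428.571ms=30/7b +228.571ms=2/7b
16) 3657.143ms=32/7b +228.571ms=2/7b
17) 3885.714ms=34/7b +228.571ms=2/7b
18) 4114.286ms=36/7b +228.571ms=2/7b
19) 4342.857ms=38/7b +228.571ms=2/7b
20) 4571.429ms=40/7b +228.571ms=2/7b
21) 4800.0ms=6b +1200.0ms=3/2b
22) 6000.0ms=15/2b +200.0ms=1/4b
23) 6200.0ms=31/4b +200.0ms=1/4b
Σ=8b of 8 (75bpm 2/4) — PASS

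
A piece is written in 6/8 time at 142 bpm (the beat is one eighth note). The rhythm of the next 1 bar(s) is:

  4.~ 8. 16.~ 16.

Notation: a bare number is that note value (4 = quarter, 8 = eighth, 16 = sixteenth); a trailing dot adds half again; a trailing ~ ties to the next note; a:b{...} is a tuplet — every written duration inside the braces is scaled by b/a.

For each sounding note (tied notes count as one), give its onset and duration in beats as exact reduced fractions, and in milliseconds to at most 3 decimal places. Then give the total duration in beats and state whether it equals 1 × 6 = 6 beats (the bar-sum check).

1) 0.0ms=0b +1901.408ms=9/2b
2) 1901.408ms=9/2b +633.803ms=3/2b
Σ=6b of 6 (142bpm 6/8) — PASS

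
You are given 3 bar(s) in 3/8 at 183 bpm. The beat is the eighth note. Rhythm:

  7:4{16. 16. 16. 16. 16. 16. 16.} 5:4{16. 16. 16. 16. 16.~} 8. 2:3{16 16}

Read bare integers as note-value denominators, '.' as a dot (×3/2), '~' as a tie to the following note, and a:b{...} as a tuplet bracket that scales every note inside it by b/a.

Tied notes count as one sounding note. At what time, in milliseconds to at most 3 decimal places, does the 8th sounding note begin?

1. 0.0ms @ 0 + 140.515ms (3/7)
2. 140.515ms @ 3/7 + 140.515ms (3/7)
3. 281.03ms @ 6/7 + 140.515ms (3/7)
4. 421.546ms @ 9/7 + 140.515ms (3/7)
5. 562.061ms @ 12/7 + 140.515ms (3/7)
6. 702.576ms @ 15/7 + 140.515ms (3/7)
7. 843.091ms @ 18/7 + 140.515ms (3/7)
8. 983.607ms @ 3 + 196.721ms (3/5)
9. 1180.328ms @ 18/5 + 196.721ms (3/5)
10. 1377.049ms @ 21/5 + 196.721ms (3/5)
11. 1573.77ms @ 24/5 + 196.721ms (3/5)
12. 1770.492ms @ 27/5 + 688.525ms (21/10)
13. 2459.016ms @ 15/2 + 245.902ms (3/4)
14. 2704.918ms @ 33/4 + 245.902ms (3/4)

note 8 onset = 3b = 983.607ms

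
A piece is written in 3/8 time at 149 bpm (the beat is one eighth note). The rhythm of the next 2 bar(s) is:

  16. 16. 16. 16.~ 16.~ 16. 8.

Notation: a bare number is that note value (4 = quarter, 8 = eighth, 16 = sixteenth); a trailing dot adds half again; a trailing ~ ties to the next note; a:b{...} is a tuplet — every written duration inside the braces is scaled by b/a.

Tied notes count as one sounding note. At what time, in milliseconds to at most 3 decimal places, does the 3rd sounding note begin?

note 3 onset = 3/2b = 604.027ms

1. 0.0ms @ 0 + 302.013ms (3/4)
2. 302.013ms @ 3/4 + 302.013ms (3/4)
3. 604.027ms @ 3/2 + 302.013ms (3/4)
4. 906.04ms @ 9/4 + 906.04ms (9/4)
5. 1812.081ms @ 9/2 + 604.027ms (3/2)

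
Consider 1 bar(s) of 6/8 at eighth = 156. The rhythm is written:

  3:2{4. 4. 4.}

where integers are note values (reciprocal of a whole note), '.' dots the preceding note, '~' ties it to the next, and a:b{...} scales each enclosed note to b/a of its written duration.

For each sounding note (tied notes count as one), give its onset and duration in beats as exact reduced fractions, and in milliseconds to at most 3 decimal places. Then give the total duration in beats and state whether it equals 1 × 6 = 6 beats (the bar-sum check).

1) 0.0ms=0b +769.231ms=2b
2) 769.231ms=2b +769.231ms=2b
3) 1538.462ms=4b +769.231ms=2b
Σ=6b of 6 (156bpm 6/8) — PASS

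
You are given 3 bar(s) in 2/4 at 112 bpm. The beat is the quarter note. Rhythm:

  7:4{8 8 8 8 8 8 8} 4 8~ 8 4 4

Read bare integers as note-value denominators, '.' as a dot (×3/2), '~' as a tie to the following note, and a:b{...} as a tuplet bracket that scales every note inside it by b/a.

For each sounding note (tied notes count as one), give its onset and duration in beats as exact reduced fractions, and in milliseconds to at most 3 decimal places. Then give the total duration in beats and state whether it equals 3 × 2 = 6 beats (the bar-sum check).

1) 0.0ms=0b +153.061ms=2/7b
2) 153.061ms=2/7b +153.061ms=2/7b
3) 306.122ms=4/7b +153.061ms=2/7b
4) 459.184ms=6/7b +153.061ms=2/7b
5) 612.245ms=8/7b +153.061ms=2/7b
6) 765.306ms=10/7b +153.061ms=2/7b
7) 918.367ms=12/7b +153.061ms=2/7b
8) 1071.429ms=2b +535.714ms=1b
9) 1607.143ms=3b +535.714ms=1b
10) 2142.857ms=4b +535.714ms=1b
11) 2678.571ms=5b +535.714ms=1b
Σ=6b of 6 (112bpm 2/4) — PASS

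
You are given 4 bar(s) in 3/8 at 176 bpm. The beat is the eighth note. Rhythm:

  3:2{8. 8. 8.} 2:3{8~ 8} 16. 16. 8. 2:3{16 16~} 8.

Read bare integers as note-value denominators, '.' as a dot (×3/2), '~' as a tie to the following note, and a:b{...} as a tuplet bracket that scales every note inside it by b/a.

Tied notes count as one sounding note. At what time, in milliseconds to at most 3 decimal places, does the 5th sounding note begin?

1. 0.0ms @ 0 + 340.909ms (1)
2. 340.909ms @ 1 + 340.909ms (1)
3. 681.818ms @ 2 + 340.909ms (1)
4. 1022.727ms @ 3 + 1022.727ms (3)
5. 2045.455ms @ 6 + 255.682ms (3/4)
6. 2301.136ms @ 27/4 + 255.682ms (3/4)
7. 2556.818ms @ 15/2 + 511.364ms (3/2)
8. 3068.182ms @ 9 + 255.682ms (3/4)
9. 3323.864ms @ 39/4 + 767.045ms (9/4)

note 5 onset = 6b = 2045.455ms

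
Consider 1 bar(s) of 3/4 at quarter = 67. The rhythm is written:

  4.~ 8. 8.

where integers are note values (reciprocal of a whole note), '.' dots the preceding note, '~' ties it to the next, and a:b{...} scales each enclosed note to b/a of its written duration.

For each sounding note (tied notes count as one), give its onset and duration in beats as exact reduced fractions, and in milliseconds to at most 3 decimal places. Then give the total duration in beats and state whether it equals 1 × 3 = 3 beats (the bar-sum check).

1) 0.0ms=0b +2014.925ms=9/4b
2) 2014.925ms=9/4b +671.642ms=3/4b
Σ=3b of 3 (67bpm 3/4) — PASS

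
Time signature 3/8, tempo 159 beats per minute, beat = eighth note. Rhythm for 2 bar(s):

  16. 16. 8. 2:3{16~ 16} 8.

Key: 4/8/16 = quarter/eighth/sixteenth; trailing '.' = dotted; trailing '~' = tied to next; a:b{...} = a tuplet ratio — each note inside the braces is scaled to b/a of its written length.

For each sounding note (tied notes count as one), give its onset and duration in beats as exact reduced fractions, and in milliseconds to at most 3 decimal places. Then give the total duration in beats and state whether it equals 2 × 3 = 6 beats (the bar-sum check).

1) 0.0ms=0b +283.019ms=3/4b
2) 283.019ms=3/4b +283.019ms=3/4b
3) 566.038ms=3/2b +566.038ms=3/2b
4) 1132.075ms=3b +566.038ms=3/2b
5) 1698.113ms=9/2b +566.038ms=3/2b
Σ=6b of 6 (159bpm 3/8) — PASS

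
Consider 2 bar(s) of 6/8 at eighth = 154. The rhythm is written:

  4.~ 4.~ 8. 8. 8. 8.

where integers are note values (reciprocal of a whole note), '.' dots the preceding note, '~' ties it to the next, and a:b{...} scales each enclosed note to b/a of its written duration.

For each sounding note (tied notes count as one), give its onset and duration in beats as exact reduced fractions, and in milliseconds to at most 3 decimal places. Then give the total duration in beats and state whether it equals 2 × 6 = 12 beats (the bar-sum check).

1) 0.0ms=0b +2922.078ms=15/2b
2) 2922.078ms=15/2b +584.416ms=3/2b
3) 3506.494ms=9b +584.416ms=3/2b
4) 4090.909ms=21/2b +584.416ms=3/2b
Σ=12b of 12 (154bpm 6/8) — PASS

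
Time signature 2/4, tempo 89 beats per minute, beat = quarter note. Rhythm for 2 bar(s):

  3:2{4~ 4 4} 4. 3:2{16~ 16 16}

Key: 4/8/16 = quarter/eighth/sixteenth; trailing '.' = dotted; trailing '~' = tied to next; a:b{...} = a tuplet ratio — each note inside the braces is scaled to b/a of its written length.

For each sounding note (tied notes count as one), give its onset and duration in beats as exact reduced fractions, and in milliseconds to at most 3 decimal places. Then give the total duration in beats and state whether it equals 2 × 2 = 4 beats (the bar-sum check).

1) 0.0ms=0b +898.876ms=4/3b
2) 898.876ms=4/3b +449.438ms=2/3b
3) 1348.315ms=2b +1011.236ms=3/2b
4) 2359.551ms=7/2b +224.719ms=1/3b
5) 2584.27ms=23/6b +112.36ms=1/6b
Σ=4b of 4 (89bpm 2/4) — PASS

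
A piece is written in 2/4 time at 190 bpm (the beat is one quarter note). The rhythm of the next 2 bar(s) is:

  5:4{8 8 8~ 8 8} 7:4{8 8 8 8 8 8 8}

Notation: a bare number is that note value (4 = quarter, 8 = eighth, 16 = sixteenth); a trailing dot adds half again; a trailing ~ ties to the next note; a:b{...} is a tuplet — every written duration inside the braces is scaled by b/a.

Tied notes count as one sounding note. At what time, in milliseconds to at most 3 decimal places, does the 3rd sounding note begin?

note 3 onset = 4/5b = 252.632ms

1. 0.0ms @ 0 + 126.316ms (2/5)
2. 126.316ms @ 2/5 + 126.316ms (2/5)
3. 252.632ms @ 4/5 + 252.632ms (4/5)
4. 505.263ms @ 8/5 + 126.316ms (2/5)
5. 631.579ms @ 2 + 90.226ms (2/7)
6. 721.805ms @ 16/7 + 90.226ms (2/7)
7. 812.03ms @ 18/7 + 90.226ms (2/7)
8. 902.256ms @ 20/7 + 90.226ms (2/7)
9. 992.481ms @ 22/7 + 90.226ms (2/7)
10. 1082.707ms @ 24/7 + 90.226ms (2/7)
11. 1172.932ms @ 26/7 + 90.226ms (2/7)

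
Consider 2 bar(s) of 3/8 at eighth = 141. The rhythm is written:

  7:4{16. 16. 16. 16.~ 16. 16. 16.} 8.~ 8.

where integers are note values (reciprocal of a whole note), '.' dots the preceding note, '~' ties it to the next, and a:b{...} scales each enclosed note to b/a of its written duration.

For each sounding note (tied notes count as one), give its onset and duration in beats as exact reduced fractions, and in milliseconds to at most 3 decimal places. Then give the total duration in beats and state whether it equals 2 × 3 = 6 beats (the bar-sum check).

1) 0.0ms=0b +182.371ms=3/7b
2) 182.371ms=3/7b +182.371ms=3/7b
3) 364.742ms=6/7b +182.371ms=3/7b
4) 547.112ms=9/7b +364.742ms=6/7b
5) 911.854ms=15/7b +182.371ms=3/7b
6) 1094.225ms=18/7b +182.371ms=3/7b
7) 1276.596ms=3b +1276.596ms=3b
Σ=6b of 6 (141bpm 3/8) — PASS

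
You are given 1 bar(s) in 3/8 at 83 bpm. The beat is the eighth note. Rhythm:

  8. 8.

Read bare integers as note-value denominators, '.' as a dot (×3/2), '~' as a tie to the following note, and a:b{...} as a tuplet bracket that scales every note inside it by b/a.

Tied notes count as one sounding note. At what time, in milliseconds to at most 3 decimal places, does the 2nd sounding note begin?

1. 0.0ms @ 0 + 1084.337ms (3/2)
2. 1084.337ms @ 3/2 + 1084.337ms (3/2)

note 2 onset = 3/2b = 1084.337ms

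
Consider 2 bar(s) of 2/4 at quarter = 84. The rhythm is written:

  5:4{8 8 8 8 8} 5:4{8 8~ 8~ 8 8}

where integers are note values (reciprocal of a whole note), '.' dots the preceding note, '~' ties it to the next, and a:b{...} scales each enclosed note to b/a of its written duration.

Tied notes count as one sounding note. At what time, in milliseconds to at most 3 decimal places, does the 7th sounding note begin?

1. 0.0ms @ 0 + 285.714ms (2/5)
2. 285.714ms @ 2/5 + 285.714ms (2/5)
3. 571.429ms @ 4/5 + 285.714ms (2/5)
4. 857.143ms @ 6/5 + 285.714ms (2/5)
5. 1142.857ms @ 8/5 + 285.714ms (2/5)
6. 1428.571ms @ 2 + 285.714ms (2/5)
7. 1714.286ms @ 12/5 + 857.143ms (6/5)
8. 2571.429ms @ 18/5 + 285.714ms (2/5)

note 7 onset = 12/5b = 1714.286ms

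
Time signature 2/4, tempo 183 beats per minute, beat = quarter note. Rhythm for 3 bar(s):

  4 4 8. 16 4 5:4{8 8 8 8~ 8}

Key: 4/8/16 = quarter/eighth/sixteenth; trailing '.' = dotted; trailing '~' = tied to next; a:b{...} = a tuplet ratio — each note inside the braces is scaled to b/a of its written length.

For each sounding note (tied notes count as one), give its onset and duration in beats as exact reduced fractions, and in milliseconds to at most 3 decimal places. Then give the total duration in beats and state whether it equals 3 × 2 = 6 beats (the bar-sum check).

1) 0.0ms=0b +327.869ms=1b
2) 327.869ms=1b +327.869ms=1b
3) 655.738ms=2b +245.902ms=3/4b
4) 901.639ms=11/4b +81.967ms=1/4b
5) 983.607ms=3b +327.869ms=1b
6) 1311.475ms=4b +131.148ms=2/5b
7) 1442.623ms=22/5b +131.148ms=2/5b
8) 1573.77ms=24/5b +131.148ms=2/5b
9) 1704.918ms=26/5b +262.295ms=4/5b
Σ=6b of 6 (183bpm 2/4) — PASS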